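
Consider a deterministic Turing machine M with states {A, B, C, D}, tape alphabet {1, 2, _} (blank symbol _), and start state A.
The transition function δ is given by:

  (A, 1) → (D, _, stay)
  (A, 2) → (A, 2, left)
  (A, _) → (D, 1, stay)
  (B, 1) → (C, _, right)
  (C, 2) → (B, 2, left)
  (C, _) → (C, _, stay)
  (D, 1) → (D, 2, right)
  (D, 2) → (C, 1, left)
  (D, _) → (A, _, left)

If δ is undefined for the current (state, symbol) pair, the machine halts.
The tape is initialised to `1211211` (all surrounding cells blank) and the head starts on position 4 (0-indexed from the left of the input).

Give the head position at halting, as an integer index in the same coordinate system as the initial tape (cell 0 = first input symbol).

-3

state=A head=4 tape=___1211[2]11   (A,2)→(A,2,left)
state=A head=3 tape=___121[1]211   (A,1)→(D,_,stay)
state=D head=3 tape=___121[_]211   (D,_)→(A,_,left)
state=A head=2 tape=___12[1]_211   (A,1)→(D,_,stay)
state=D head=2 tape=___12[_]_211   (D,_)→(A,_,left)
state=A head=1 tape=___1[2]__211   (A,2)→(A,2,left)
state=A head=0 tape=___[1]2__211   (A,1)→(D,_,stay)
state=D head=0 tape=___[_]2__211   (D,_)→(A,_,left)
state=A head=-1 tape=__[_]_2__211   (A,_)→(D,1,stay)
state=D head=-1 tape=__[1]_2__211   (D,1)→(D,2,right)
state=D head=0 tape=__2[_]2__211   (D,_)→(A,_,left)
state=A head=-1 tape=__[2]_2__211   (A,2)→(A,2,left)
state=A head=-2 tape=_[_]2_2__211   (A,_)→(D,1,stay)
state=D head=-2 tape=_[1]2_2__211   (D,1)→(D,2,right)
state=D head=-1 tape=_2[2]_2__211   (D,2)→(C,1,left)
state=C head=-2 tape=_[2]1_2__211   (C,2)→(B,2,left)
state=B head=-3 tape=[_]21_2__211
At halt the head is at cell -3.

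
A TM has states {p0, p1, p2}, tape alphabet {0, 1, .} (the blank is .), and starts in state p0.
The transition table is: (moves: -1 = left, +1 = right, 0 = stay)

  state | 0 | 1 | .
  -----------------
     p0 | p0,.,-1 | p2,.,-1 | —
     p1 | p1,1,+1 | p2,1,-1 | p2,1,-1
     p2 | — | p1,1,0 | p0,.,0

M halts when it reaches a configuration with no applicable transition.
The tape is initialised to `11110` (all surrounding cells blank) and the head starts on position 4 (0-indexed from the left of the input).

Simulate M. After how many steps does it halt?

p0 | .1111[0]   read 0 → write ., move -1, go to p0
p0 | .111[1].   read 1 → write ., move -1, go to p2
p2 | .11[1]..   read 1 → write 1, move 0, go to p1
p1 | .11[1]..   read 1 → write 1, move -1, go to p2
p2 | .1[1]1..   read 1 → write 1, move 0, go to p1
p1 | .1[1]1..   read 1 → write 1, move -1, go to p2
p2 | .[1]11..   read 1 → write 1, move 0, go to p1
p1 | .[1]11..   read 1 → write 1, move -1, go to p2
p2 | [.]111..   read . → write ., move 0, go to p0
p0 | [.]111..
M halts after 9 transitions.

9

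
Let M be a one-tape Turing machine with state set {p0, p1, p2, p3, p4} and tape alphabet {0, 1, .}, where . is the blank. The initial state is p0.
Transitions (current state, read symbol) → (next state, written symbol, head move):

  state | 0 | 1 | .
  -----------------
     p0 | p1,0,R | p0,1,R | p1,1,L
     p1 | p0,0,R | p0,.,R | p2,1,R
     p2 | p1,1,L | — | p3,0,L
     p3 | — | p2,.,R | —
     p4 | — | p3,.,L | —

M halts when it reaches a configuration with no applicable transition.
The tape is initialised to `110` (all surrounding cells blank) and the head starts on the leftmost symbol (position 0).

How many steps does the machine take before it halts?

state=p0 head=0 tape=[1]10..   (p0,1)→(p0,1,R)
state=p0 head=1 tape=1[1]0..   (p0,1)→(p0,1,R)
state=p0 head=2 tape=11[0]..   (p0,0)→(p1,0,R)
state=p1 head=3 tape=110[.].   (p1,.)→(p2,1,R)
state=p2 head=4 tape=1101[.]   (p2,.)→(p3,0,L)
state=p3 head=3 tape=110[1]0   (p3,1)→(p2,.,R)
state=p2 head=4 tape=110.[0]   (p2,0)→(p1,1,L)
state=p1 head=3 tape=110[.]1   (p1,.)→(p2,1,R)
state=p2 head=4 tape=1101[1]
M halts after 8 transitions.

8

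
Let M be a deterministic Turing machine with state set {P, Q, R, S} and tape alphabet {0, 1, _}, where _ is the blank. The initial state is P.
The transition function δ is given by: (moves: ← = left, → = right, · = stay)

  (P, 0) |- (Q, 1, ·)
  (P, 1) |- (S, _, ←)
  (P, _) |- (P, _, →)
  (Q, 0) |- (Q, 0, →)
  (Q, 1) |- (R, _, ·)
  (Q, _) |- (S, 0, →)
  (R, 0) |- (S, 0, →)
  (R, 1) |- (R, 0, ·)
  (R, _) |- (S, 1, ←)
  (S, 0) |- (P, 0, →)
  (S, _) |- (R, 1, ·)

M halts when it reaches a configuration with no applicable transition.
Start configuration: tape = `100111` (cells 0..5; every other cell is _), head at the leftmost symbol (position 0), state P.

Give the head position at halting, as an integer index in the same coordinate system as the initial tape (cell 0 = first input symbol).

4

state=P head=0 tape=_[1]00111   (P,1)→(S,_,←)
state=S head=-1 tape=[_]_00111   (S,_)→(R,1,·)
state=R head=-1 tape=[1]_00111   (R,1)→(R,0,·)
state=R head=-1 tape=[0]_00111   (R,0)→(S,0,→)
state=S head=0 tape=0[_]00111   (S,_)→(R,1,·)
state=R head=0 tape=0[1]00111   (R,1)→(R,0,·)
state=R head=0 tape=0[0]00111   (R,0)→(S,0,→)
state=S head=1 tape=00[0]0111   (S,0)→(P,0,→)
state=P head=2 tape=000[0]111   (P,0)→(Q,1,·)
state=Q head=2 tape=000[1]111   (Q,1)→(R,_,·)
state=R head=2 tape=000[_]111   (R,_)→(S,1,←)
state=S head=1 tape=00[0]1111   (S,0)→(P,0,→)
state=P head=2 tape=000[1]111   (P,1)→(S,_,←)
state=S head=1 tape=00[0]_111   (S,0)→(P,0,→)
state=P head=2 tape=000[_]111   (P,_)→(P,_,→)
state=P head=3 tape=000_[1]11   (P,1)→(S,_,←)
state=S head=2 tape=000[_]_11   (S,_)→(R,1,·)
state=R head=2 tape=000[1]_11   (R,1)→(R,0,·)
state=R head=2 tape=000[0]_11   (R,0)→(S,0,→)
state=S head=3 tape=0000[_]11   (S,_)→(R,1,·)
state=R head=3 tape=0000[1]11   (R,1)→(R,0,·)
state=R head=3 tape=0000[0]11   (R,0)→(S,0,→)
state=S head=4 tape=00000[1]1
At halt the head is at cell 4.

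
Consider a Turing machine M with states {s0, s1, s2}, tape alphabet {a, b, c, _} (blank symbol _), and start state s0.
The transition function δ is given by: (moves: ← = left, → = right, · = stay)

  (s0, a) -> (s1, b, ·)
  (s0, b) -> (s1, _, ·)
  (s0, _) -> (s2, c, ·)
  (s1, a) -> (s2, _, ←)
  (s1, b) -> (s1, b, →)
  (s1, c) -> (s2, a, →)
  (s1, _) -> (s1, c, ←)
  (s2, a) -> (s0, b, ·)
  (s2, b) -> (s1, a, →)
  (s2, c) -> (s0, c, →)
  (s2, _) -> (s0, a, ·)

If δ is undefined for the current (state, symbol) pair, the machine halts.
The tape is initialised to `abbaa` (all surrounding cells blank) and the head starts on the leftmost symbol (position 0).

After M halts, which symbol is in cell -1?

state=s0 head=0 tape=_[a]bbaa   (s0,a)→(s1,b,·)
state=s1 head=0 tape=_[b]bbaa   (s1,b)→(s1,b,→)
state=s1 head=1 tape=_b[b]baa   (s1,b)→(s1,b,→)
state=s1 head=2 tape=_bb[b]aa   (s1,b)→(s1,b,→)
state=s1 head=3 tape=_bbb[a]a   (s1,a)→(s2,_,←)
state=s2 head=2 tape=_bb[b]_a   (s2,b)→(s1,a,→)
state=s1 head=3 tape=_bba[_]a   (s1,_)→(s1,c,←)
state=s1 head=2 tape=_bb[a]ca   (s1,a)→(s2,_,←)
state=s2 head=1 tape=_b[b]_ca   (s2,b)→(s1,a,→)
state=s1 head=2 tape=_ba[_]ca   (s1,_)→(s1,c,←)
state=s1 head=1 tape=_b[a]cca   (s1,a)→(s2,_,←)
state=s2 head=0 tape=_[b]_cca   (s2,b)→(s1,a,→)
state=s1 head=1 tape=_a[_]cca   (s1,_)→(s1,c,←)
state=s1 head=0 tape=_[a]ccca   (s1,a)→(s2,_,←)
state=s2 head=-1 tape=[_]_ccca   (s2,_)→(s0,a,·)
state=s0 head=-1 tape=[a]_ccca   (s0,a)→(s1,b,·)
state=s1 head=-1 tape=[b]_ccca   (s1,b)→(s1,b,→)
state=s1 head=0 tape=b[_]ccca   (s1,_)→(s1,c,←)
state=s1 head=-1 tape=[b]cccca   (s1,b)→(s1,b,→)
state=s1 head=0 tape=b[c]ccca   (s1,c)→(s2,a,→)
state=s2 head=1 tape=ba[c]cca   (s2,c)→(s0,c,→)
state=s0 head=2 tape=bac[c]ca
Cell -1 holds b when M halts.

b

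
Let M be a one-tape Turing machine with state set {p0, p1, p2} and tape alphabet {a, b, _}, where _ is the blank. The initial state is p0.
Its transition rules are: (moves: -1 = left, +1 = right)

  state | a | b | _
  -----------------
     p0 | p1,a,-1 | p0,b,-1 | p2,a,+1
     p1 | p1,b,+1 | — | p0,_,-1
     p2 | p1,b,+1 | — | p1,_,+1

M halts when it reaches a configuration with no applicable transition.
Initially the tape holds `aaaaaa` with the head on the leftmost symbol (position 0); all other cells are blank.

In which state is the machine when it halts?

state=p0 head=0 tape=__[a]aaaaa_   (p0,a)→(p1,a,-1)
state=p1 head=-1 tape=_[_]aaaaaa_   (p1,_)→(p0,_,-1)
state=p0 head=-2 tape=[_]_aaaaaa_   (p0,_)→(p2,a,+1)
state=p2 head=-1 tape=a[_]aaaaaa_   (p2,_)→(p1,_,+1)
state=p1 head=0 tape=a_[a]aaaaa_   (p1,a)→(p1,b,+1)
state=p1 head=1 tape=a_b[a]aaaa_   (p1,a)→(p1,b,+1)
state=p1 head=2 tape=a_bb[a]aaa_   (p1,a)→(p1,b,+1)
state=p1 head=3 tape=a_bbb[a]aa_   (p1,a)→(p1,b,+1)
state=p1 head=4 tape=a_bbbb[a]a_   (p1,a)→(p1,b,+1)
state=p1 head=5 tape=a_bbbbb[a]_   (p1,a)→(p1,b,+1)
state=p1 head=6 tape=a_bbbbbb[_]   (p1,_)→(p0,_,-1)
state=p0 head=5 tape=a_bbbbb[b]_   (p0,b)→(p0,b,-1)
state=p0 head=4 tape=a_bbbb[b]b_   (p0,b)→(p0,b,-1)
state=p0 head=3 tape=a_bbb[b]bb_   (p0,b)→(p0,b,-1)
state=p0 head=2 tape=a_bb[b]bbb_   (p0,b)→(p0,b,-1)
state=p0 head=1 tape=a_b[b]bbbb_   (p0,b)→(p0,b,-1)
state=p0 head=0 tape=a_[b]bbbbb_   (p0,b)→(p0,b,-1)
state=p0 head=-1 tape=a[_]bbbbbb_   (p0,_)→(p2,a,+1)
state=p2 head=0 tape=aa[b]bbbbb_
No transition is defined for (p2, b); M halts in state p2.

p2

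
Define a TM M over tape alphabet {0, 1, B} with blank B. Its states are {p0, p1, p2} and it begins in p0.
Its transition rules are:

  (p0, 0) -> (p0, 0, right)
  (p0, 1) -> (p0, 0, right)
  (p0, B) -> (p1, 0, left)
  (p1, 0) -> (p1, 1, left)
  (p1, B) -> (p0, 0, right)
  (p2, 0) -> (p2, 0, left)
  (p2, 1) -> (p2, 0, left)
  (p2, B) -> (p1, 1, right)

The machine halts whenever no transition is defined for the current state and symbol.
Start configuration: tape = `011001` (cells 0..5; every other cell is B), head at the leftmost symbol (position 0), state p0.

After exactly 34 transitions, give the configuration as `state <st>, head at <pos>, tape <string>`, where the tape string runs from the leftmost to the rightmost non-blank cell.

state p0, head at 2, tape 0000111110

p0 | BB[0]11001BB   read 0 → write 0, move right, go to p0
p0 | BB0[1]1001BB   read 1 → write 0, move right, go to p0
p0 | BB00[1]001BB   read 1 → write 0, move right, go to p0
p0 | BB000[0]01BB   read 0 → write 0, move right, go to p0
p0 | BB0000[0]1BB   read 0 → write 0, move right, go to p0
p0 | BB00000[1]BB   read 1 → write 0, move right, go to p0
p0 | BB000000[B]B   read B → write 0, move left, go to p1
p1 | BB00000[0]0B   read 0 → write 1, move left, go to p1
p1 | BB0000[0]10B   read 0 → write 1, move left, go to p1
p1 | BB000[0]110B   read 0 → write 1, move left, go to p1
p1 | BB00[0]1110B   read 0 → write 1, move left, go to p1
p1 | BB0[0]11110B   read 0 → write 1, move left, go to p1
p1 | BB[0]111110B   read 0 → write 1, move left, go to p1
p1 | B[B]1111110B   read B → write 0, move right, go to p0
p0 | B0[1]111110B   read 1 → write 0, move right, go to p0
p0 | B00[1]11110B   read 1 → write 0, move right, go to p0
p0 | B000[1]1110B   read 1 → write 0, move right, go to p0
p0 | B0000[1]110B   read 1 → write 0, move right, go to p0
p0 | B00000[1]10B   read 1 → write 0, move right, go to p0
p0 | B000000[1]0B   read 1 → write 0, move right, go to p0
p0 | B0000000[0]B   read 0 → write 0, move right, go to p0
p0 | B00000000[B]   read B → write 0, move left, go to p1
p1 | B0000000[0]0   read 0 → write 1, move left, go to p1
p1 | B000000[0]10   read 0 → write 1, move left, go to p1
p1 | B00000[0]110   read 0 → write 1, move left, go to p1
p1 | B0000[0]1110   read 0 → write 1, move left, go to p1
p1 | B000[0]11110   read 0 → write 1, move left, go to p1
p1 | B00[0]111110   read 0 → write 1, move left, go to p1
p1 | B0[0]1111110   read 0 → write 1, move left, go to p1
p1 | B[0]11111110   read 0 → write 1, move left, go to p1
p1 | [B]111111110   read B → write 0, move right, go to p0
p0 | 0[1]11111110   read 1 → write 0, move right, go to p0
p0 | 00[1]1111110   read 1 → write 0, move right, go to p0
p0 | 000[1]111110   read 1 → write 0, move right, go to p0
p0 | 0000[1]11110
After 34 steps: state p0, head at 2, tape 0000111110.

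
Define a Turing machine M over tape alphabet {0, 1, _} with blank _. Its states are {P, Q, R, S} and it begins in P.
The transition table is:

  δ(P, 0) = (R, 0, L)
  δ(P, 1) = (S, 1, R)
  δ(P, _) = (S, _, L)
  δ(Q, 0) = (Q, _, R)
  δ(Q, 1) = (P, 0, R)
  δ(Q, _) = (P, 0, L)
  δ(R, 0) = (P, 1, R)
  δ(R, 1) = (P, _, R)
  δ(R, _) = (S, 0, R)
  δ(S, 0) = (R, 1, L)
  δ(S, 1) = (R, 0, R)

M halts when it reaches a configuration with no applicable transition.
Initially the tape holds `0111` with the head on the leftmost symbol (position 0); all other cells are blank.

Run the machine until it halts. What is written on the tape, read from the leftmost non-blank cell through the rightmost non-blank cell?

110_1

P | _[0]111_   read 0 → write 0, move L, go to R
R | [_]0111_   read _ → write 0, move R, go to S
S | 0[0]111_   read 0 → write 1, move L, go to R
R | [0]1111_   read 0 → write 1, move R, go to P
P | 1[1]111_   read 1 → write 1, move R, go to S
S | 11[1]11_   read 1 → write 0, move R, go to R
R | 110[1]1_   read 1 → write _, move R, go to P
P | 110_[1]_   read 1 → write 1, move R, go to S
S | 110_1[_]
The non-blank tape span at halt is 110_1.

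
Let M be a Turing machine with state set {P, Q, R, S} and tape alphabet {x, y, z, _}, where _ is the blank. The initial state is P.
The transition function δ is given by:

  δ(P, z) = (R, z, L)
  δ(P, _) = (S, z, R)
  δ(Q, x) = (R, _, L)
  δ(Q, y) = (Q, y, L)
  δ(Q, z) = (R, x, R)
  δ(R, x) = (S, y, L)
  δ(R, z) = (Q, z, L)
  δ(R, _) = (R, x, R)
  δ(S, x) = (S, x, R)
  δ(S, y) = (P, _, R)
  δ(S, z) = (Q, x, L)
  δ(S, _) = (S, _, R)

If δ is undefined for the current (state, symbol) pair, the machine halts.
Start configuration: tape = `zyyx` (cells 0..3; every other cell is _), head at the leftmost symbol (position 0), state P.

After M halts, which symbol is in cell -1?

x

state=P head=0 tape=___[z]yyx   (P,z)→(R,z,L)
state=R head=-1 tape=__[_]zyyx   (R,_)→(R,x,R)
state=R head=0 tape=__x[z]yyx   (R,z)→(Q,z,L)
state=Q head=-1 tape=__[x]zyyx   (Q,x)→(R,_,L)
state=R head=-2 tape=_[_]_zyyx   (R,_)→(R,x,R)
state=R head=-1 tape=_x[_]zyyx   (R,_)→(R,x,R)
state=R head=0 tape=_xx[z]yyx   (R,z)→(Q,z,L)
state=Q head=-1 tape=_x[x]zyyx   (Q,x)→(R,_,L)
state=R head=-2 tape=_[x]_zyyx   (R,x)→(S,y,L)
state=S head=-3 tape=[_]y_zyyx   (S,_)→(S,_,R)
state=S head=-2 tape=_[y]_zyyx   (S,y)→(P,_,R)
state=P head=-1 tape=__[_]zyyx   (P,_)→(S,z,R)
state=S head=0 tape=__z[z]yyx   (S,z)→(Q,x,L)
state=Q head=-1 tape=__[z]xyyx   (Q,z)→(R,x,R)
state=R head=0 tape=__x[x]yyx   (R,x)→(S,y,L)
state=S head=-1 tape=__[x]yyyx   (S,x)→(S,x,R)
state=S head=0 tape=__x[y]yyx   (S,y)→(P,_,R)
state=P head=1 tape=__x_[y]yx
Cell -1 holds x when M halts.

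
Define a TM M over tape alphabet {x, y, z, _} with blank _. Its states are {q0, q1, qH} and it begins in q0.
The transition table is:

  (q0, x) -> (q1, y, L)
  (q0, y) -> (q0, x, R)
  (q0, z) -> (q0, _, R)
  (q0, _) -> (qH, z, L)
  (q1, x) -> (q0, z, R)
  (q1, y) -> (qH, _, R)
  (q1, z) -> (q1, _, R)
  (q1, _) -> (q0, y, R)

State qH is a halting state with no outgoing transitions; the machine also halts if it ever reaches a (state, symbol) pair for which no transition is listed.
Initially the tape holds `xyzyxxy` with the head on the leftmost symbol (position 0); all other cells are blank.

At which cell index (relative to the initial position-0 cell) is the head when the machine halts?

6

state=q0 head=0 tape=_[x]yzyxxy_   (q0,x)→(q1,y,L)
state=q1 head=-1 tape=[_]yyzyxxy_   (q1,_)→(q0,y,R)
state=q0 head=0 tape=y[y]yzyxxy_   (q0,y)→(q0,x,R)
state=q0 head=1 tape=yx[y]zyxxy_   (q0,y)→(q0,x,R)
state=q0 head=2 tape=yxx[z]yxxy_   (q0,z)→(q0,_,R)
state=q0 head=3 tape=yxx_[y]xxy_   (q0,y)→(q0,x,R)
state=q0 head=4 tape=yxx_x[x]xy_   (q0,x)→(q1,y,L)
state=q1 head=3 tape=yxx_[x]yxy_   (q1,x)→(q0,z,R)
state=q0 head=4 tape=yxx_z[y]xy_   (q0,y)→(q0,x,R)
state=q0 head=5 tape=yxx_zx[x]y_   (q0,x)→(q1,y,L)
state=q1 head=4 tape=yxx_z[x]yy_   (q1,x)→(q0,z,R)
state=q0 head=5 tape=yxx_zz[y]y_   (q0,y)→(q0,x,R)
state=q0 head=6 tape=yxx_zzx[y]_   (q0,y)→(q0,x,R)
state=q0 head=7 tape=yxx_zzxx[_]   (q0,_)→(qH,z,L)
state=qH head=6 tape=yxx_zzx[x]z
At halt the head is at cell 6.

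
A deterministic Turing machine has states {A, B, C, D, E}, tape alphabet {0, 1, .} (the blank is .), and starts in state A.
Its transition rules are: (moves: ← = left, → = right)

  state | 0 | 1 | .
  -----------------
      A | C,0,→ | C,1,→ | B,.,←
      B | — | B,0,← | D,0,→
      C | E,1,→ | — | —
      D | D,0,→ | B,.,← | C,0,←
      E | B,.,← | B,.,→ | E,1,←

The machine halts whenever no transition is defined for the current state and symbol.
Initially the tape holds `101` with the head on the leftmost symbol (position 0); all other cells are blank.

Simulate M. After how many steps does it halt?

14

state=A head=0 tape=[1]01..   (A,1)→(C,1,→)
state=C head=1 tape=1[0]1..   (C,0)→(E,1,→)
state=E head=2 tape=11[1]..   (E,1)→(B,.,→)
state=B head=3 tape=11.[.].   (B,.)→(D,0,→)
state=D head=4 tape=11.0[.]   (D,.)→(C,0,←)
state=C head=3 tape=11.[0]0   (C,0)→(E,1,→)
state=E head=4 tape=11.1[0]   (E,0)→(B,.,←)
state=B head=3 tape=11.[1].   (B,1)→(B,0,←)
state=B head=2 tape=11[.]0.   (B,.)→(D,0,→)
state=D head=3 tape=110[0].   (D,0)→(D,0,→)
state=D head=4 tape=1100[.]   (D,.)→(C,0,←)
state=C head=3 tape=110[0]0   (C,0)→(E,1,→)
state=E head=4 tape=1101[0]   (E,0)→(B,.,←)
state=B head=3 tape=110[1].   (B,1)→(B,0,←)
state=B head=2 tape=11[0]0.
M halts after 14 transitions.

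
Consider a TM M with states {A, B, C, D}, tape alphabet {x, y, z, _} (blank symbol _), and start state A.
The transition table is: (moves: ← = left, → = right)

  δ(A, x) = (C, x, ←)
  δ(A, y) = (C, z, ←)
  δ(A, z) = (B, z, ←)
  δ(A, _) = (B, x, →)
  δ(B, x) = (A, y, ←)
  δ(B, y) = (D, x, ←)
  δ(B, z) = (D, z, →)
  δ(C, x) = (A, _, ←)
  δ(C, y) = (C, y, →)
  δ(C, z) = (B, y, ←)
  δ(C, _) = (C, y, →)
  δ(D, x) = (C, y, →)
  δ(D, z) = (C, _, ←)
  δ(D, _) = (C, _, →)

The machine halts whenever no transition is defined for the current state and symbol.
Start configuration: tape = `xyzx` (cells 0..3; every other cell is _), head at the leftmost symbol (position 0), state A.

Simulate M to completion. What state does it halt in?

B

state=A head=0 tape=___[x]yzx   (A,x)→(C,x,←)
state=C head=-1 tape=__[_]xyzx   (C,_)→(C,y,→)
state=C head=0 tape=__y[x]yzx   (C,x)→(A,_,←)
state=A head=-1 tape=__[y]_yzx   (A,y)→(C,z,←)
state=C head=-2 tape=_[_]z_yzx   (C,_)→(C,y,→)
state=C head=-1 tape=_y[z]_yzx   (C,z)→(B,y,←)
state=B head=-2 tape=_[y]y_yzx   (B,y)→(D,x,←)
state=D head=-3 tape=[_]xy_yzx   (D,_)→(C,_,→)
state=C head=-2 tape=_[x]y_yzx   (C,x)→(A,_,←)
state=A head=-3 tape=[_]_y_yzx   (A,_)→(B,x,→)
state=B head=-2 tape=x[_]y_yzx
No transition is defined for (B, _); M halts in state B.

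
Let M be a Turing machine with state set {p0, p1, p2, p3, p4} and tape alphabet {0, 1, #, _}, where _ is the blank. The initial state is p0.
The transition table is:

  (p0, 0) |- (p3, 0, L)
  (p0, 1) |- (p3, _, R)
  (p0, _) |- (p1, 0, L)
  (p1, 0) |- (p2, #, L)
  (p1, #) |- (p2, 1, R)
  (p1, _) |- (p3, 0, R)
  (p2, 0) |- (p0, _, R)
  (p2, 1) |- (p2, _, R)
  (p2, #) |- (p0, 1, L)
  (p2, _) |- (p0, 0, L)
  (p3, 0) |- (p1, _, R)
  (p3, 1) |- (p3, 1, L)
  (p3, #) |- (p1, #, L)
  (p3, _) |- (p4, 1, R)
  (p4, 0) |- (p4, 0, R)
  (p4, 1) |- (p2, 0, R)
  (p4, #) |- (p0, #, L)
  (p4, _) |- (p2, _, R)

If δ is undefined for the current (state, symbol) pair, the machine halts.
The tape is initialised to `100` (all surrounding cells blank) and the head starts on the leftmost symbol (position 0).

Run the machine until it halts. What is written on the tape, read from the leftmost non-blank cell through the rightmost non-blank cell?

p0 | __[1]00___   read 1 → write _, move R, go to p3
p3 | ___[0]0___   read 0 → write _, move R, go to p1
p1 | ____[0]___   read 0 → write #, move L, go to p2
p2 | ___[_]#___   read _ → write 0, move L, go to p0
p0 | __[_]0#___   read _ → write 0, move L, go to p1
p1 | _[_]00#___   read _ → write 0, move R, go to p3
p3 | _0[0]0#___   read 0 → write _, move R, go to p1
p1 | _0_[0]#___   read 0 → write #, move L, go to p2
p2 | _0[_]##___   read _ → write 0, move L, go to p0
p0 | _[0]0##___   read 0 → write 0, move L, go to p3
p3 | [_]00##___   read _ → write 1, move R, go to p4
p4 | 1[0]0##___   read 0 → write 0, move R, go to p4
p4 | 10[0]##___   read 0 → write 0, move R, go to p4
p4 | 100[#]#___   read # → write #, move L, go to p0
p0 | 10[0]##___   read 0 → write 0, move L, go to p3
p3 | 1[0]0##___   read 0 → write _, move R, go to p1
p1 | 1_[0]##___   read 0 → write #, move L, go to p2
p2 | 1[_]###___   read _ → write 0, move L, go to p0
p0 | [1]0###___   read 1 → write _, move R, go to p3
p3 | _[0]###___   read 0 → write _, move R, go to p1
p1 | __[#]##___   read # → write 1, move R, go to p2
p2 | __1[#]#___   read # → write 1, move L, go to p0
p0 | __[1]1#___   read 1 → write _, move R, go to p3
p3 | ___[1]#___   read 1 → write 1, move L, go to p3
p3 | __[_]1#___   read _ → write 1, move R, go to p4
p4 | __1[1]#___   read 1 → write 0, move R, go to p2
p2 | __10[#]___   read # → write 1, move L, go to p0
p0 | __1[0]1___   read 0 → write 0, move L, go to p3
p3 | __[1]01___   read 1 → write 1, move L, go to p3
p3 | _[_]101___   read _ → write 1, move R, go to p4
p4 | _1[1]01___   read 1 → write 0, move R, go to p2
p2 | _10[0]1___   read 0 → write _, move R, go to p0
p0 | _10_[1]___   read 1 → write _, move R, go to p3
p3 | _10__[_]__   read _ → write 1, move R, go to p4
p4 | _10__1[_]_   read _ → write _, move R, go to p2
p2 | _10__1_[_]   read _ → write 0, move L, go to p0
p0 | _10__1[_]0   read _ → write 0, move L, go to p1
p1 | _10__[1]00
The non-blank tape span at halt is 10__100.

10__100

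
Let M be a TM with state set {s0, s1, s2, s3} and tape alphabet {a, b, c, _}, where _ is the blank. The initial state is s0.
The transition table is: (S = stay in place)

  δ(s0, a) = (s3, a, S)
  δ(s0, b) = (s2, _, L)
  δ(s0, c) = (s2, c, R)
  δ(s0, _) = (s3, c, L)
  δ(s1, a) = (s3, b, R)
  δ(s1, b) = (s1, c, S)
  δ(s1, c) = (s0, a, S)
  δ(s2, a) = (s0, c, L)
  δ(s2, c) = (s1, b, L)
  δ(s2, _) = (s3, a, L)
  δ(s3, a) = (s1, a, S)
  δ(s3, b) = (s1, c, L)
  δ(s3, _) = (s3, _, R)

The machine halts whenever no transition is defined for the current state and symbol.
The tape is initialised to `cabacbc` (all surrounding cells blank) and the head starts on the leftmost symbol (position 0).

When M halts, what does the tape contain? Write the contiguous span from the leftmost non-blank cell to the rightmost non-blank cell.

bcbacbc

state=s0 head=0 tape=[c]abacbc   (s0,c)→(s2,c,R)
state=s2 head=1 tape=c[a]bacbc   (s2,a)→(s0,c,L)
state=s0 head=0 tape=[c]cbacbc   (s0,c)→(s2,c,R)
state=s2 head=1 tape=c[c]bacbc   (s2,c)→(s1,b,L)
state=s1 head=0 tape=[c]bbacbc   (s1,c)→(s0,a,S)
state=s0 head=0 tape=[a]bbacbc   (s0,a)→(s3,a,S)
state=s3 head=0 tape=[a]bbacbc   (s3,a)→(s1,a,S)
state=s1 head=0 tape=[a]bbacbc   (s1,a)→(s3,b,R)
state=s3 head=1 tape=b[b]bacbc   (s3,b)→(s1,c,L)
state=s1 head=0 tape=[b]cbacbc   (s1,b)→(s1,c,S)
state=s1 head=0 tape=[c]cbacbc   (s1,c)→(s0,a,S)
state=s0 head=0 tape=[a]cbacbc   (s0,a)→(s3,a,S)
state=s3 head=0 tape=[a]cbacbc   (s3,a)→(s1,a,S)
state=s1 head=0 tape=[a]cbacbc   (s1,a)→(s3,b,R)
state=s3 head=1 tape=b[c]bacbc
The non-blank tape span at halt is bcbacbc.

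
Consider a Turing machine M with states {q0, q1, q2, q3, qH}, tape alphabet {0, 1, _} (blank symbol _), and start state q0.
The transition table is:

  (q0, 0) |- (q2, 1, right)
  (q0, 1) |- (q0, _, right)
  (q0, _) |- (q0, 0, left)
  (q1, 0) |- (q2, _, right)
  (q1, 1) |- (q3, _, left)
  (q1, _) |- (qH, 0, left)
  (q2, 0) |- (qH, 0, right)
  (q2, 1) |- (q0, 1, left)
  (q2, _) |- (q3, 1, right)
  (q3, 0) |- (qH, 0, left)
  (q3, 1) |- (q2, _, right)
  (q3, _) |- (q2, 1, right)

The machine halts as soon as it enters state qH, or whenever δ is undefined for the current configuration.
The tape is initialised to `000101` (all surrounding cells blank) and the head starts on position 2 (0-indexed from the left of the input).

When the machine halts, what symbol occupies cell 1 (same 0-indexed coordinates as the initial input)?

q0 | 00[0]101_   read 0 → write 1, move right, go to q2
q2 | 001[1]01_   read 1 → write 1, move left, go to q0
q0 | 00[1]101_   read 1 → write _, move right, go to q0
q0 | 00_[1]01_   read 1 → write _, move right, go to q0
q0 | 00__[0]1_   read 0 → write 1, move right, go to q2
q2 | 00__1[1]_   read 1 → write 1, move left, go to q0
q0 | 00__[1]1_   read 1 → write _, move right, go to q0
q0 | 00___[1]_   read 1 → write _, move right, go to q0
q0 | 00____[_]   read _ → write 0, move left, go to q0
q0 | 00___[_]0   read _ → write 0, move left, go to q0
q0 | 00__[_]00   read _ → write 0, move left, go to q0
q0 | 00_[_]000   read _ → write 0, move left, go to q0
q0 | 00[_]0000   read _ → write 0, move left, go to q0
q0 | 0[0]00000   read 0 → write 1, move right, go to q2
q2 | 01[0]0000   read 0 → write 0, move right, go to qH
qH | 010[0]000
Cell 1 holds 1 when M halts.

1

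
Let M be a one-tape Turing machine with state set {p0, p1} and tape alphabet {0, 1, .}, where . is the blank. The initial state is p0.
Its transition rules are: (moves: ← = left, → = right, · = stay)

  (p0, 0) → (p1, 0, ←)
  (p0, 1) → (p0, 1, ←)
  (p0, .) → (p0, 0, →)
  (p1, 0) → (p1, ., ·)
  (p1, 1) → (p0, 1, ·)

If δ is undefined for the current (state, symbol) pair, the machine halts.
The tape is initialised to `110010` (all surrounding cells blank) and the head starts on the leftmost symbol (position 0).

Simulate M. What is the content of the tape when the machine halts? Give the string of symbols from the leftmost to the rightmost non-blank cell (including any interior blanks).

state=p0 head=0 tape=..[1]10010   (p0,1)→(p0,1,←)
state=p0 head=-1 tape=.[.]110010   (p0,.)→(p0,0,→)
state=p0 head=0 tape=.0[1]10010   (p0,1)→(p0,1,←)
state=p0 head=-1 tape=.[0]110010   (p0,0)→(p1,0,←)
state=p1 head=-2 tape=[.]0110010
The non-blank tape span at halt is 0110010.

0110010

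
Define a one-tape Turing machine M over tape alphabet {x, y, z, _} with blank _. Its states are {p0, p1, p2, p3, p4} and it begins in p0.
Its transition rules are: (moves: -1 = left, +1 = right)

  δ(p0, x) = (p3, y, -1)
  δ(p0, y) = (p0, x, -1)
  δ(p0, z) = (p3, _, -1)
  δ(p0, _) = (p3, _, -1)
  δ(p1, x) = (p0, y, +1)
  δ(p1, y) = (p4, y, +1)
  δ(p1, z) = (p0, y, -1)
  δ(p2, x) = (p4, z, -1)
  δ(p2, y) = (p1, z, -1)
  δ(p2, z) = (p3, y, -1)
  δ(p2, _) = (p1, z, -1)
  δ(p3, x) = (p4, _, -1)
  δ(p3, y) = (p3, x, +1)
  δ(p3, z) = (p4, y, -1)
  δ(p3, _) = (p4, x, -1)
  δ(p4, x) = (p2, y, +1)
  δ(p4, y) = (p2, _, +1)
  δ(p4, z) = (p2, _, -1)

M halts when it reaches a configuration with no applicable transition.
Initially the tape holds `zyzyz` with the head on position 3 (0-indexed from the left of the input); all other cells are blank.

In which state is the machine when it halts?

p0 | __zyz[y]z   read y → write x, move -1, go to p0
p0 | __zy[z]xz   read z → write _, move -1, go to p3
p3 | __z[y]_xz   read y → write x, move +1, go to p3
p3 | __zx[_]xz   read _ → write x, move -1, go to p4
p4 | __z[x]xxz   read x → write y, move +1, go to p2
p2 | __zy[x]xz   read x → write z, move -1, go to p4
p4 | __z[y]zxz   read y → write _, move +1, go to p2
p2 | __z_[z]xz   read z → write y, move -1, go to p3
p3 | __z[_]yxz   read _ → write x, move -1, go to p4
p4 | __[z]xyxz   read z → write _, move -1, go to p2
p2 | _[_]_xyxz   read _ → write z, move -1, go to p1
p1 | [_]z_xyxz
No transition is defined for (p1, _); M halts in state p1.

p1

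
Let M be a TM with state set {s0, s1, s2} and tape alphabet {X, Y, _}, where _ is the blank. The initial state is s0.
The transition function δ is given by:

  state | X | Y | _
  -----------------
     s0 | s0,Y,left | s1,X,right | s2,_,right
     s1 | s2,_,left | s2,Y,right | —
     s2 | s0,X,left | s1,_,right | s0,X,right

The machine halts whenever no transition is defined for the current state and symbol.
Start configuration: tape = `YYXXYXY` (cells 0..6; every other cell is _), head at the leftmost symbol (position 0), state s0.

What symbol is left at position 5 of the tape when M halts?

s0 | _[Y]YXXYXY_   read Y → write X, move right, go to s1
s1 | _X[Y]XXYXY_   read Y → write Y, move right, go to s2
s2 | _XY[X]XYXY_   read X → write X, move left, go to s0
s0 | _X[Y]XXYXY_   read Y → write X, move right, go to s1
s1 | _XX[X]XYXY_   read X → write _, move left, go to s2
s2 | _X[X]_XYXY_   read X → write X, move left, go to s0
s0 | _[X]X_XYXY_   read X → write Y, move left, go to s0
s0 | [_]YX_XYXY_   read _ → write _, move right, go to s2
s2 | _[Y]X_XYXY_   read Y → write _, move right, go to s1
s1 | __[X]_XYXY_   read X → write _, move left, go to s2
s2 | _[_]__XYXY_   read _ → write X, move right, go to s0
s0 | _X[_]_XYXY_   read _ → write _, move right, go to s2
s2 | _X_[_]XYXY_   read _ → write X, move right, go to s0
s0 | _X_X[X]YXY_   read X → write Y, move left, go to s0
s0 | _X_[X]YYXY_   read X → write Y, move left, go to s0
s0 | _X[_]YYYXY_   read _ → write _, move right, go to s2
s2 | _X_[Y]YYXY_   read Y → write _, move right, go to s1
s1 | _X__[Y]YXY_   read Y → write Y, move right, go to s2
s2 | _X__Y[Y]XY_   read Y → write _, move right, go to s1
s1 | _X__Y_[X]Y_   read X → write _, move left, go to s2
s2 | _X__Y[_]_Y_   read _ → write X, move right, go to s0
s0 | _X__YX[_]Y_   read _ → write _, move right, go to s2
s2 | _X__YX_[Y]_   read Y → write _, move right, go to s1
s1 | _X__YX__[_]
Cell 5 holds _ when M halts.

_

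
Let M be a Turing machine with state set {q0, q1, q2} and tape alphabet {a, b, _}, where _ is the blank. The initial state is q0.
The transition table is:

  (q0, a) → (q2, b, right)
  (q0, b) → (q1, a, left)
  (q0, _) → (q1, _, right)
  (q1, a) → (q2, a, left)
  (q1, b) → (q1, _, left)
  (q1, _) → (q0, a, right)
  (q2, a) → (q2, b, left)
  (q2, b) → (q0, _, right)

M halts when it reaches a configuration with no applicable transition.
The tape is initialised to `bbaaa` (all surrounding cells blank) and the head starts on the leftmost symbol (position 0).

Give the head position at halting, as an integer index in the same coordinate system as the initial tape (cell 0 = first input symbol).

5

state=q0 head=0 tape=_[b]baaa_   (q0,b)→(q1,a,left)
state=q1 head=-1 tape=[_]abaaa_   (q1,_)→(q0,a,right)
state=q0 head=0 tape=a[a]baaa_   (q0,a)→(q2,b,right)
state=q2 head=1 tape=ab[b]aaa_   (q2,b)→(q0,_,right)
state=q0 head=2 tape=ab_[a]aa_   (q0,a)→(q2,b,right)
state=q2 head=3 tape=ab_b[a]a_   (q2,a)→(q2,b,left)
state=q2 head=2 tape=ab_[b]ba_   (q2,b)→(q0,_,right)
state=q0 head=3 tape=ab__[b]a_   (q0,b)→(q1,a,left)
state=q1 head=2 tape=ab_[_]aa_   (q1,_)→(q0,a,right)
state=q0 head=3 tape=ab_a[a]a_   (q0,a)→(q2,b,right)
state=q2 head=4 tape=ab_ab[a]_   (q2,a)→(q2,b,left)
state=q2 head=3 tape=ab_a[b]b_   (q2,b)→(q0,_,right)
state=q0 head=4 tape=ab_a_[b]_   (q0,b)→(q1,a,left)
state=q1 head=3 tape=ab_a[_]a_   (q1,_)→(q0,a,right)
state=q0 head=4 tape=ab_aa[a]_   (q0,a)→(q2,b,right)
state=q2 head=5 tape=ab_aab[_]
At halt the head is at cell 5.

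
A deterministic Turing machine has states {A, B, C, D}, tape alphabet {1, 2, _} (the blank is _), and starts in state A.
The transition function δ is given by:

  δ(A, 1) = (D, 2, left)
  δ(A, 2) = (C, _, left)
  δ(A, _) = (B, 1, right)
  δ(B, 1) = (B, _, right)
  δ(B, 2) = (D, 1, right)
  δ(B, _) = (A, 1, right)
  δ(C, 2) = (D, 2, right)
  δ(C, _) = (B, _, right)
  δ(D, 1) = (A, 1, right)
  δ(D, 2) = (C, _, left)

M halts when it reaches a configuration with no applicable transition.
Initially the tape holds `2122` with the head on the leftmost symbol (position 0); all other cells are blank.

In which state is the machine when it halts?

A | _[2]122   read 2 → write _, move left, go to C
C | [_]_122   read _ → write _, move right, go to B
B | _[_]122   read _ → write 1, move right, go to A
A | _1[1]22   read 1 → write 2, move left, go to D
D | _[1]222   read 1 → write 1, move right, go to A
A | _1[2]22   read 2 → write _, move left, go to C
C | _[1]_22
No transition is defined for (C, 1); M halts in state C.

C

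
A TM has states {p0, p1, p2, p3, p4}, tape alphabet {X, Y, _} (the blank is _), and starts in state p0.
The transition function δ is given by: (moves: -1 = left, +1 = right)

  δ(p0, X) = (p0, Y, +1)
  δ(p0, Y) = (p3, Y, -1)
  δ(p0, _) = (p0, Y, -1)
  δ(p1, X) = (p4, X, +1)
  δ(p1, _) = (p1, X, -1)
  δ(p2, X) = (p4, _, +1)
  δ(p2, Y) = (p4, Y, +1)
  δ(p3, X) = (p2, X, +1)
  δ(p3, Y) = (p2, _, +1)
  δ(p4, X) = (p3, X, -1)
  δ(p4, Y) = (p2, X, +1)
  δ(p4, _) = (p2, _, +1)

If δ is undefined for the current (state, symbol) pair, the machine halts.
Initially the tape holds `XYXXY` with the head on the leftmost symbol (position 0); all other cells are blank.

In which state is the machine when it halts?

state=p0 head=0 tape=[X]YXXY   (p0,X)→(p0,Y,+1)
state=p0 head=1 tape=Y[Y]XXY   (p0,Y)→(p3,Y,-1)
state=p3 head=0 tape=[Y]YXXY   (p3,Y)→(p2,_,+1)
state=p2 head=1 tape=_[Y]XXY   (p2,Y)→(p4,Y,+1)
state=p4 head=2 tape=_Y[X]XY   (p4,X)→(p3,X,-1)
state=p3 head=1 tape=_[Y]XXY   (p3,Y)→(p2,_,+1)
state=p2 head=2 tape=__[X]XY   (p2,X)→(p4,_,+1)
state=p4 head=3 tape=___[X]Y   (p4,X)→(p3,X,-1)
state=p3 head=2 tape=__[_]XY
No transition is defined for (p3, _); M halts in state p3.

p3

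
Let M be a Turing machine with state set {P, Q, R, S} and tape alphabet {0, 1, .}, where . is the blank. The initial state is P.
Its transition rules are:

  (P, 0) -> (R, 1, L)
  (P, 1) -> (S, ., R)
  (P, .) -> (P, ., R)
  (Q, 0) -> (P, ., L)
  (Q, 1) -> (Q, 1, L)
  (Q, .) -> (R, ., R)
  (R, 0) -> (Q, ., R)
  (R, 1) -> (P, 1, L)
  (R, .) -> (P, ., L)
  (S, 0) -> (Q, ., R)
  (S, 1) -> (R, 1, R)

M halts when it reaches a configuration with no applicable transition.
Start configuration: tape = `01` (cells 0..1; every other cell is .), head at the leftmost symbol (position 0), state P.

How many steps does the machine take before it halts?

state=P head=0 tape=..[0]1.   (P,0)→(R,1,L)
state=R head=-1 tape=.[.]11.   (R,.)→(P,.,L)
state=P head=-2 tape=[.].11.   (P,.)→(P,.,R)
state=P head=-1 tape=.[.]11.   (P,.)→(P,.,R)
state=P head=0 tape=..[1]1.   (P,1)→(S,.,R)
state=S head=1 tape=...[1].   (S,1)→(R,1,R)
state=R head=2 tape=...1[.]   (R,.)→(P,.,L)
state=P head=1 tape=...[1].   (P,1)→(S,.,R)
state=S head=2 tape=....[.]
M halts after 8 transitions.

8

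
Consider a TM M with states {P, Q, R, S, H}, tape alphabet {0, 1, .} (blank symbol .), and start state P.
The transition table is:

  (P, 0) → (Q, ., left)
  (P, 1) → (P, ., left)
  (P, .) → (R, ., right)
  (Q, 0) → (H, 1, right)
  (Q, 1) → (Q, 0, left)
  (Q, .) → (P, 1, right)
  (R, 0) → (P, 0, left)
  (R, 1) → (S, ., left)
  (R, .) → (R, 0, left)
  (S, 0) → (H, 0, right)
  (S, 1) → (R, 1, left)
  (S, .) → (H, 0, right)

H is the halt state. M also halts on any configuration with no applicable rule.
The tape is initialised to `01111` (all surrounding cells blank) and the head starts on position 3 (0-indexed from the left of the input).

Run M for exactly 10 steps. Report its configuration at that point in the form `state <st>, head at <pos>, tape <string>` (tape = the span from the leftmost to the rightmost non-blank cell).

state H, head at -1, tape 0.00..1

P | ..011[1]1   read 1 → write ., move left, go to P
P | ..01[1].1   read 1 → write ., move left, go to P
P | ..0[1]..1   read 1 → write ., move left, go to P
P | ..[0]...1   read 0 → write ., move left, go to Q
Q | .[.]....1   read . → write 1, move right, go to P
P | .1[.]...1   read . → write ., move right, go to R
R | .1.[.]..1   read . → write 0, move left, go to R
R | .1[.]0..1   read . → write 0, move left, go to R
R | .[1]00..1   read 1 → write ., move left, go to S
S | [.].00..1   read . → write 0, move right, go to H
H | 0[.]00..1
After 10 steps: state H, head at -1, tape 0.00..1.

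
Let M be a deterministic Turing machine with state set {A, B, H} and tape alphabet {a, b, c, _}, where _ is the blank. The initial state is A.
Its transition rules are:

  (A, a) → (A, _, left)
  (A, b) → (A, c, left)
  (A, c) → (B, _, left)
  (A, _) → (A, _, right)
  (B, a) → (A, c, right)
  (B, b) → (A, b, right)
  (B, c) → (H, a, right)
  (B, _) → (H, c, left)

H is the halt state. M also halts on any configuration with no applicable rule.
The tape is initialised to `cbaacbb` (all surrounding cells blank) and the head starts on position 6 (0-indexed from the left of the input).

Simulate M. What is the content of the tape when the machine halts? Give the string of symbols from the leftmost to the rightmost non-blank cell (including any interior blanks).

state=A head=6 tape=cbaacb[b]   (A,b)→(A,c,left)
state=A head=5 tape=cbaac[b]c   (A,b)→(A,c,left)
state=A head=4 tape=cbaa[c]cc   (A,c)→(B,_,left)
state=B head=3 tape=cba[a]_cc   (B,a)→(A,c,right)
state=A head=4 tape=cbac[_]cc   (A,_)→(A,_,right)
state=A head=5 tape=cbac_[c]c   (A,c)→(B,_,left)
state=B head=4 tape=cbac[_]_c   (B,_)→(H,c,left)
state=H head=3 tape=cba[c]c_c
The non-blank tape span at halt is cbacc_c.

cbacc_c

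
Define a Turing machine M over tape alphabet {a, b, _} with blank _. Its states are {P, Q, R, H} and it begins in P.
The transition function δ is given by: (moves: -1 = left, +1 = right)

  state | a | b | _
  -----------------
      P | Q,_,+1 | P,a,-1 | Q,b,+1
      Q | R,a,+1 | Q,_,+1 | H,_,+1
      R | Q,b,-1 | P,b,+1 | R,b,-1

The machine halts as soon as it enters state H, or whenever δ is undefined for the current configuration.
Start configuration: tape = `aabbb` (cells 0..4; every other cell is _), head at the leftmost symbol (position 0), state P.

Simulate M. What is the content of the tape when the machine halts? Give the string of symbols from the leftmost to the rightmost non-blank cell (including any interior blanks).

abb

state=P head=0 tape=[a]abbb___   (P,a)→(Q,_,+1)
state=Q head=1 tape=_[a]bbb___   (Q,a)→(R,a,+1)
state=R head=2 tape=_a[b]bb___   (R,b)→(P,b,+1)
state=P head=3 tape=_ab[b]b___   (P,b)→(P,a,-1)
state=P head=2 tape=_a[b]ab___   (P,b)→(P,a,-1)
state=P head=1 tape=_[a]aab___   (P,a)→(Q,_,+1)
state=Q head=2 tape=__[a]ab___   (Q,a)→(R,a,+1)
state=R head=3 tape=__a[a]b___   (R,a)→(Q,b,-1)
state=Q head=2 tape=__[a]bb___   (Q,a)→(R,a,+1)
state=R head=3 tape=__a[b]b___   (R,b)→(P,b,+1)
state=P head=4 tape=__ab[b]___   (P,b)→(P,a,-1)
state=P head=3 tape=__a[b]a___   (P,b)→(P,a,-1)
state=P head=2 tape=__[a]aa___   (P,a)→(Q,_,+1)
state=Q head=3 tape=___[a]a___   (Q,a)→(R,a,+1)
state=R head=4 tape=___a[a]___   (R,a)→(Q,b,-1)
state=Q head=3 tape=___[a]b___   (Q,a)→(R,a,+1)
state=R head=4 tape=___a[b]___   (R,b)→(P,b,+1)
state=P head=5 tape=___ab[_]__   (P,_)→(Q,b,+1)
state=Q head=6 tape=___abb[_]_   (Q,_)→(H,_,+1)
state=H head=7 tape=___abb_[_]
The non-blank tape span at halt is abb.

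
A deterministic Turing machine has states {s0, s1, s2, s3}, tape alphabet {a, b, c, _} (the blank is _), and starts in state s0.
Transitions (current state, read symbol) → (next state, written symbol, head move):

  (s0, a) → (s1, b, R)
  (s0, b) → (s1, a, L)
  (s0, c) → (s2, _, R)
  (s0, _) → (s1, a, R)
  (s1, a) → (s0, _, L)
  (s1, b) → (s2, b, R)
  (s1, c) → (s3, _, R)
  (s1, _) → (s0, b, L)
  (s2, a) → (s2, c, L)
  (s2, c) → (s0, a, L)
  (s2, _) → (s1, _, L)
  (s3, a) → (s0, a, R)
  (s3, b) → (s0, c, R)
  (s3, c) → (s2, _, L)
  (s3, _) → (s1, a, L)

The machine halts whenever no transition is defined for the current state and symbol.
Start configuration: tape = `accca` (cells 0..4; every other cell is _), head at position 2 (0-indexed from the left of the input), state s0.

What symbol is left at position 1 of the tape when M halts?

s0 | ac[c]ca   read c → write _, move R, go to s2
s2 | ac_[c]a   read c → write a, move L, go to s0
s0 | ac[_]aa   read _ → write a, move R, go to s1
s1 | aca[a]a   read a → write _, move L, go to s0
s0 | ac[a]_a   read a → write b, move R, go to s1
s1 | acb[_]a   read _ → write b, move L, go to s0
s0 | ac[b]ba   read b → write a, move L, go to s1
s1 | a[c]aba   read c → write _, move R, go to s3
s3 | a_[a]ba   read a → write a, move R, go to s0
s0 | a_a[b]a   read b → write a, move L, go to s1
s1 | a_[a]aa   read a → write _, move L, go to s0
s0 | a[_]_aa   read _ → write a, move R, go to s1
s1 | aa[_]aa   read _ → write b, move L, go to s0
s0 | a[a]baa   read a → write b, move R, go to s1
s1 | ab[b]aa   read b → write b, move R, go to s2
s2 | abb[a]a   read a → write c, move L, go to s2
s2 | ab[b]ca
Cell 1 holds b when M halts.

b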